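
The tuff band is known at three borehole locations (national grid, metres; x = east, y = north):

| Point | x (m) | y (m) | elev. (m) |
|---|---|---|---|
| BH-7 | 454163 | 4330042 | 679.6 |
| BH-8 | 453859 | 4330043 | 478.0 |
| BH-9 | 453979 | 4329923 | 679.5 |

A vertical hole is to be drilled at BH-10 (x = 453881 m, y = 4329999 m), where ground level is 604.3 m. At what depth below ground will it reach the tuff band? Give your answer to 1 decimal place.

66.9 m

Let the plane be z = a·x + b·y + c.
BH-8−BH-7: −304a + 1b = −201.6;  BH-9−BH-7: −184a − 119b = −0.1.
Solving gives a = 0.659804730, b = −1.019361936.
Then c = 679.6 − a·454163 − b·4330042 = 4114900.70.
At (453881, 4329999): z_contact = 299472.83 − 4413836.16 + 4114900.70 = 537.37 m.
Depth below ground = 604.3 − 537.37 = 66.9 m.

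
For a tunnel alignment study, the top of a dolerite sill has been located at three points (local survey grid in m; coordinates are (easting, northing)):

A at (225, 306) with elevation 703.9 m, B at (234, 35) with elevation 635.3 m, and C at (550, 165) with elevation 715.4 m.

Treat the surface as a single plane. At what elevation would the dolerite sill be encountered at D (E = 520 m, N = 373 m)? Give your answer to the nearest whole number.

Let the plane be z = a·E + b·N + c.
B−A: 9a − 271b = −68.6;  C−A: 325a − 141b = 11.5.
Solving gives a = 0.14733, b = 0.25803.
Then c = 703.9 − a·225 − b·306 = 591.79.
At (520, 373): z = 76.6 + 96.2 + 591.79 = 764.7 m.

765 m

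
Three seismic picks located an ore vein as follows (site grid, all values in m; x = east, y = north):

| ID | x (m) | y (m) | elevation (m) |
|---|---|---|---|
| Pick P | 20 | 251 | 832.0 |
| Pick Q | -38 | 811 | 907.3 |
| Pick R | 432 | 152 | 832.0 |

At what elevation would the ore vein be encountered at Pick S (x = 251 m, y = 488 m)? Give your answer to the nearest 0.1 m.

Two edge vectors: Pick P→Pick Q = (-58, 560, 75.3), Pick P→Pick R = (412, -99, 0).
Normal n = (Pick P→Pick Q) × (Pick P→Pick R) = (7454.7, 31023.6, -224978).
So ∂z/∂x = −n_x/n_z = 0.03314 and ∂z/∂y = −n_y/n_z = 0.13790.
Intercept c from Pick P: 832 − 0.66 − 34.61 = 796.73.
At (251, 488): z = 8.3 + 67.3 + 796.73 = 872.3 m.

872.3 m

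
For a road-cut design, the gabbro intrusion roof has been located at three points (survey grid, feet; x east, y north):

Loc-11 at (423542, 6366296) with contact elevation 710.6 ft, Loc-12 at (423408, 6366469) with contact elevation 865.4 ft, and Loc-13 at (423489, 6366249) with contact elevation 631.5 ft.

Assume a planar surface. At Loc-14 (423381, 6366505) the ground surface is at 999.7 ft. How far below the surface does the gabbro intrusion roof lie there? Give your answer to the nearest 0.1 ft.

Let the plane be z = a·x + b·y + c.
Loc-12−Loc-11: −134a + 173b = 154.8;  Loc-13−Loc-11: −53a − 47b = −79.1.
Solving gives a = 0.414346674, b = 1.215736730.
Then c = 710.6 − a·423542 − b·6366296 = −7914522.50.
At (423381, 6366505): z_contact = 175426.51 + 7739993.97 − 7914522.50 = 897.98 ft.
Depth below ground = 999.7 − 897.98 = 101.7 ft.

101.7 ft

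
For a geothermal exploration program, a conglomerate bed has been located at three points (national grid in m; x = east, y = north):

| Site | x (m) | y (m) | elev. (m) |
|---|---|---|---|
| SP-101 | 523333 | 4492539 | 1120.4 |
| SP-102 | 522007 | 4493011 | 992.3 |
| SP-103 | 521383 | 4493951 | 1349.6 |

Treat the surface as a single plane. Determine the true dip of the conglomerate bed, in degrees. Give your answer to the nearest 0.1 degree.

Let the plane be z = a·x + b·y + c.
SP-102−SP-101: −1326a + 472b = −128.1;  SP-103−SP-101: −1950a + 1412b = 229.2.
Solving gives a = 0.30366, b = 0.58169.
Gradient magnitude |∇z| = √(a² + b²) = √(0.09221 + 0.33836) = 0.65618.
True dip = arctan(0.65618) = 33.3°, dipping toward SSW (azimuth ≈ 208°).

33.3°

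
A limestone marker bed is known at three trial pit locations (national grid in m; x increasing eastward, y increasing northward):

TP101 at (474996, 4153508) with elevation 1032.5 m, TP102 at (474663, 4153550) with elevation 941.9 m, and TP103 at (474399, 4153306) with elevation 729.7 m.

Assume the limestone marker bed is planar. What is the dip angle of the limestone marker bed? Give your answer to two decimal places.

31.28°

Two edge vectors: TP101→TP102 = (-333, 42, -90.6), TP101→TP103 = (-597, -202, -302.8).
Normal n = (TP101→TP102) × (TP101→TP103) = (-31018.8, -46744.2, 92340).
So ∂z/∂x = −n_x/n_z = 0.33592 and ∂z/∂y = −n_y/n_z = 0.50622.
Gradient magnitude |∇z| = √(a² + b²) = √(0.11284 + 0.25626) = 0.60754.
True dip = arctan(0.60754) = 31.28°, dipping toward SSW (azimuth ≈ 214°).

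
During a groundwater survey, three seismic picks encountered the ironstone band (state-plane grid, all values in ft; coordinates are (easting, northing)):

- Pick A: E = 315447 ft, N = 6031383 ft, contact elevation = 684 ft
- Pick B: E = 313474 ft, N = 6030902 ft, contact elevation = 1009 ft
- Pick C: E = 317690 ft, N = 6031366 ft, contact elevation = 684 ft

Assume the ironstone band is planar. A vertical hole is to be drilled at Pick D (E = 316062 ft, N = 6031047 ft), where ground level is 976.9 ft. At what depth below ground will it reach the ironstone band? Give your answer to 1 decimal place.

75.8 ft

Let the plane be z = a·E + b·N + c.
Pick B−Pick A: −1973a − 481b = 325;  Pick C−Pick A: 2243a − 17b = 0.
Solving gives a = −0.004966631, b = −0.655303194.
Then c = 684 − a·315447 − b·6031383 = 3954635.25.
At (316062, 6031047): z_contact = −1569.76 − 3952164.36 + 3954635.25 = 901.13 ft.
Depth below ground = 976.9 − 901.13 = 75.8 ft.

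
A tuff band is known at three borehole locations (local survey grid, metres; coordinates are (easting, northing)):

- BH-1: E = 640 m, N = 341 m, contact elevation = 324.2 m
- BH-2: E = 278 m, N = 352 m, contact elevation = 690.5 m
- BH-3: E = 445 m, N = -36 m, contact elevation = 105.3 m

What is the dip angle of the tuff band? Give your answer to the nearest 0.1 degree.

55.6°

Let the plane be z = a·E + b·N + c.
BH-2−BH-1: −362a + 11b = 366.3;  BH-3−BH-1: −195a − 377b = −218.9.
Solving gives a = −0.97885, b = 1.08694.
Gradient magnitude |∇z| = √(a² + b²) = √(0.95815 + 1.18143) = 1.46273.
True dip = arctan(1.46273) = 55.6°, dipping toward SE (azimuth ≈ 138°).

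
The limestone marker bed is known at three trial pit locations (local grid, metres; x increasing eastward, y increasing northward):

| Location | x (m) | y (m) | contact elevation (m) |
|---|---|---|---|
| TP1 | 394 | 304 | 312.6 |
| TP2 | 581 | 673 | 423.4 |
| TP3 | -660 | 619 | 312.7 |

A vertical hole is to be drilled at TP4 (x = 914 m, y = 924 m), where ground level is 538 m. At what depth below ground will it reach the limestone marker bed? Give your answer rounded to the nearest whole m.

Let the plane be z = a·x + b·y + c.
TP2−TP1: 187a + 369b = 110.8;  TP3−TP1: −1054a + 315b = 0.1.
Solving gives a = 0.07785, b = 0.26082.
Then c = 312.6 − a·394 − b·304 = 202.64.
At (914, 924): z_contact = 71.2 + 241.0 + 202.64 = 514.8 m.
Depth below ground = 538 − 514.8 = 23 m.

23 m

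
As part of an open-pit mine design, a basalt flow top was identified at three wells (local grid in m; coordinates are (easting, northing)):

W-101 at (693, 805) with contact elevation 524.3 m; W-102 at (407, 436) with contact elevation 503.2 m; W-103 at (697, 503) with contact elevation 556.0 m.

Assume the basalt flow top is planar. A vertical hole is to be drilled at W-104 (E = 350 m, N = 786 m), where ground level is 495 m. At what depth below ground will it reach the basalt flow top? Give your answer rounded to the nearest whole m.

39 m

Let the plane be z = a·E + b·N + c.
W-102−W-101: −286a − 369b = −21.1;  W-103−W-101: 4a − 302b = 31.7.
Solving gives a = 0.20569, b = −0.10224.
Then c = 524.3 − a·693 − b·805 = 464.06.
At (350, 786): z_contact = 72.0 − 80.4 + 464.06 = 455.7 m.
Depth below ground = 495 − 455.7 = 39 m.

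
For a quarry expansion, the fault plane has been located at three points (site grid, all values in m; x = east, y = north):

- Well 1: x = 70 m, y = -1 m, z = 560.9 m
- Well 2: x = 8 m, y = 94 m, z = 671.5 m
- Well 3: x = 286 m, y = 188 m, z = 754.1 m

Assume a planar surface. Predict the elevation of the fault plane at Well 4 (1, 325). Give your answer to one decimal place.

Two edge vectors: Well 1→Well 2 = (-62, 95, 110.6), Well 1→Well 3 = (216, 189, 193.2).
Normal n = (Well 1→Well 2) × (Well 1→Well 3) = (-2549.4, 35868, -32238).
So ∂z/∂x = −n_x/n_z = −0.07908 and ∂z/∂y = −n_y/n_z = 1.11260.
Intercept c from Well 1: 560.9 + 5.54 + 1.11 = 567.55.
At (1, 325): z = −0.1 + 361.6 + 567.55 = 929.1 m.

929.1 m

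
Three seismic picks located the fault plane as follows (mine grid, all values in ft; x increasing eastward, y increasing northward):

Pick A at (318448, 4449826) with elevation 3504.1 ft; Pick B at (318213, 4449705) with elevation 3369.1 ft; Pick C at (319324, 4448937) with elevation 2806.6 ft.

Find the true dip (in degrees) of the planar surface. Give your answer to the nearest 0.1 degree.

Let the plane be z = a·x + b·y + c.
Pick B−Pick A: −235a − 121b = −135;  Pick C−Pick A: 876a − 889b = −697.5.
Solving gives a = 0.11310, b = 0.89604.
Gradient magnitude |∇z| = √(a² + b²) = √(0.01279 + 0.80289) = 0.90315.
True dip = arctan(0.90315) = 42.1°, dipping toward S (azimuth ≈ 187°).

42.1°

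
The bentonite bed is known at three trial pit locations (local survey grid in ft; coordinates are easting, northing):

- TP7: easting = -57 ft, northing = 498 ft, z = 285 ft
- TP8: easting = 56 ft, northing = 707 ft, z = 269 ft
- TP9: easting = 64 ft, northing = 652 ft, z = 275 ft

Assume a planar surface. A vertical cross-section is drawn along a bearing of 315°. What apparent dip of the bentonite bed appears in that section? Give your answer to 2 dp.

6.04°

Let the plane be z = a·easting + b·northing + c.
TP8−TP7: 113a + 209b = −16;  TP9−TP7: 121a + 154b = −10.
Solving gives a = 0.04742, b = −0.10219.
Unit vector along 315° is (sin 315°, cos 315°) = (-0.7071, 0.7071).
Slope in that direction = a·(-0.7071) + b·(0.7071) = −0.10579.
Apparent dip = arctan|0.10579| = 6.04° (true dip is 6.4°, so apparent ≤ true as expected).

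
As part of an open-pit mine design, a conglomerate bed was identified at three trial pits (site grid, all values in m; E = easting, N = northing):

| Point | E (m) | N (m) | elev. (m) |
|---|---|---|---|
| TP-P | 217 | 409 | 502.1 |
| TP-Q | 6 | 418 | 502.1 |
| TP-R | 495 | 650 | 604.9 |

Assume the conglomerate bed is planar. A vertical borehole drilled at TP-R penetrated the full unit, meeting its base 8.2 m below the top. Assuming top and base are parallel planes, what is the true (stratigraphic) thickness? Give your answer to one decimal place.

7.6 m

Two edge vectors: TP-P→TP-Q = (-211, 9, 0), TP-P→TP-R = (278, 241, 102.8).
Normal n = (TP-P→TP-Q) × (TP-P→TP-R) = (925.2, 21690.8, -53353).
So ∂z/∂E = −n_x/n_z = 0.01734 and ∂z/∂N = −n_y/n_z = 0.40655.
|∇z| = √(a²+b²) = 0.40692, so dip δ = arctan(0.40692) = 22.14°.
True thickness = vertical thickness × cos δ = 8.2 × cos 22.14° = 7.6 m.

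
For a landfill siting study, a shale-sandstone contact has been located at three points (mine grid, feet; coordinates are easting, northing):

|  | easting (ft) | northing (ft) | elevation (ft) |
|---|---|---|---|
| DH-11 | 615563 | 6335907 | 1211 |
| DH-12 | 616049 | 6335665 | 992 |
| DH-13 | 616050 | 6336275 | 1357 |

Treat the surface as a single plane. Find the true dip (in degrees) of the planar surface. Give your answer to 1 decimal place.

Let the plane be z = a·easting + b·northing + c.
DH-12−DH-11: 486a − 242b = −219;  DH-13−DH-11: 487a + 368b = 146.
Solving gives a = −0.15254, b = 0.59861.
Gradient magnitude |∇z| = √(a² + b²) = √(0.02327 + 0.35833) = 0.61774.
True dip = arctan(0.61774) = 31.7°, dipping toward SSE (azimuth ≈ 166°).

31.7°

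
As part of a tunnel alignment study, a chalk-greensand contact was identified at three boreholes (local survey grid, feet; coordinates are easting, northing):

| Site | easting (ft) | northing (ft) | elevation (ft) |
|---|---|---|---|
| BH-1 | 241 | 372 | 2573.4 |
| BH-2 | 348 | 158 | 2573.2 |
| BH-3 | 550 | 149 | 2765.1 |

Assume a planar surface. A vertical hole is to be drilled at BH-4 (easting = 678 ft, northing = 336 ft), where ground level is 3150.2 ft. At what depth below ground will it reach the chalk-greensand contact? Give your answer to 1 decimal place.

Two edge vectors: BH-1→BH-2 = (107, -214, -0.2), BH-1→BH-3 = (309, -223, 191.7).
Normal n = (BH-1→BH-2) × (BH-1→BH-3) = (-41068.4, -20573.7, 42265).
So ∂z/∂easting = −n_x/n_z = 0.97169 and ∂z/∂northing = −n_y/n_z = 0.48678.
Intercept c from BH-1: 2573.4 − 234.18 − 181.08 = 2158.14.
At (678, 336): z_contact = 658.80 + 163.56 + 2158.14 = 2980.50 ft.
Depth below ground = 3150.2 − 2980.50 = 169.7 ft.

169.7 ft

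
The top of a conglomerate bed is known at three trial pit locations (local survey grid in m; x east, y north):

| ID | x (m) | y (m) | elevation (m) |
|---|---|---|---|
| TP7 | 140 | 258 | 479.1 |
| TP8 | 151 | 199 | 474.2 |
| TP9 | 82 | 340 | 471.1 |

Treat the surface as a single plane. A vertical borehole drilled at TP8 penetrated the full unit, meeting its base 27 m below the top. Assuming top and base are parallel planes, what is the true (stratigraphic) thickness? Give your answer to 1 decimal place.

25.3 m

Two edge vectors: TP7→TP8 = (11, -59, -4.9), TP7→TP9 = (-58, 82, -8).
Normal n = (TP7→TP8) × (TP7→TP9) = (873.8, 372.2, -2520).
So ∂z/∂x = −n_x/n_z = 0.34675 and ∂z/∂y = −n_y/n_z = 0.14770.
|∇z| = √(a²+b²) = 0.37689, so dip δ = arctan(0.37689) = 20.65°.
True thickness = vertical thickness × cos δ = 27 × cos 20.65° = 25.3 m.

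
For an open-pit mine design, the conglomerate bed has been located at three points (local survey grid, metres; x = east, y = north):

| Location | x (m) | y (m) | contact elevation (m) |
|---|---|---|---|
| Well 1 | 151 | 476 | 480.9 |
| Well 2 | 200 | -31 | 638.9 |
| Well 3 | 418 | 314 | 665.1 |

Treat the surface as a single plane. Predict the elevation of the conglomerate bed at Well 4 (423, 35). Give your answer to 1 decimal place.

Two edge vectors: Well 1→Well 2 = (49, -507, 158), Well 1→Well 3 = (267, -162, 184.2).
Normal n = (Well 1→Well 2) × (Well 1→Well 3) = (-67793.4, 33160.2, 127431).
So ∂z/∂x = −n_x/n_z = 0.53200 and ∂z/∂y = −n_y/n_z = −0.26022.
Intercept c from Well 1: 480.9 − 80.33 + 123.87 = 524.43.
At (423, 35): z = 225.0 − 9.1 + 524.43 = 740.4 m.

740.4 m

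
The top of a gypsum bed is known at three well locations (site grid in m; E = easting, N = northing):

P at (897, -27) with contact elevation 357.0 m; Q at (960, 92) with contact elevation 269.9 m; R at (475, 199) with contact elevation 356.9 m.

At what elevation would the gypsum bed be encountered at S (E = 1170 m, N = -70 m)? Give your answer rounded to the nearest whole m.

298 m

Let the plane be z = a·E + b·N + c.
Q−P: 63a + 119b = −87.1;  R−P: −422a + 226b = −0.1.
Solving gives a = −0.30521, b = −0.57035.
Then c = 357 − a·897 − b·-27 = 615.38.
At (1170, -70): z = −357.1 + 39.9 + 615.38 = 298.2 m.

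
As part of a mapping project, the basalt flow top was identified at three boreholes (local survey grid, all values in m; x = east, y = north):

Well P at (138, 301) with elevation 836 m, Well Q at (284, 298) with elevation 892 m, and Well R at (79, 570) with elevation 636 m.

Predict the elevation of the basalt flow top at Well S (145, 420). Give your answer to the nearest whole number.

760 m

Two edge vectors: Well P→Well Q = (146, -3, 56), Well P→Well R = (-59, 269, -200).
Normal n = (Well P→Well Q) × (Well P→Well R) = (-14464, 25896, 39097).
So ∂z/∂x = −n_x/n_z = 0.36995 and ∂z/∂y = −n_y/n_z = −0.66235.
Intercept c from Well P: 836 − 51.05 + 199.37 = 984.31.
At (145, 420): z = 53.6 − 278.2 + 984.31 = 759.8 m.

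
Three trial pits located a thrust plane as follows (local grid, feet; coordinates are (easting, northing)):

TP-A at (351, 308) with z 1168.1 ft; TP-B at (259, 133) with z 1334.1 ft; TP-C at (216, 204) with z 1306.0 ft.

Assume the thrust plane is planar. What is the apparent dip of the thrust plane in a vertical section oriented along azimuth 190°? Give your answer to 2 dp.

Two edge vectors: TP-A→TP-B = (-92, -175, 166), TP-A→TP-C = (-135, -104, 137.9).
Normal n = (TP-A→TP-B) × (TP-A→TP-C) = (-6868.5, -9723.2, -14057).
So ∂z/∂E = −n_x/n_z = −0.48862 and ∂z/∂N = −n_y/n_z = −0.69170.
Unit vector along 190° is (sin 190°, cos 190°) = (-0.1736, -0.9848).
Slope in that direction = a·(-0.1736) + b·(-0.9848) = 0.76604.
Apparent dip = arctan|0.76604| = 37.45° (true dip is 40.3°, so apparent ≤ true as expected).

37.45°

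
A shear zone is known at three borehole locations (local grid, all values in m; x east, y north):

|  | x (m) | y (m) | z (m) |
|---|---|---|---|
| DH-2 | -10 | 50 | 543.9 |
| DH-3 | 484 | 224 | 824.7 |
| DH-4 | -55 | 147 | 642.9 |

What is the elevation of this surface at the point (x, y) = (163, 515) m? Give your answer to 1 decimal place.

Two edge vectors: DH-2→DH-3 = (494, 174, 280.8), DH-2→DH-4 = (-45, 97, 99).
Normal n = (DH-2→DH-3) × (DH-2→DH-4) = (-10011.6, -61542, 55748).
So ∂z/∂x = −n_x/n_z = 0.17959 and ∂z/∂y = −n_y/n_z = 1.10393.
Intercept c from DH-2: 543.9 + 1.80 − 55.20 = 490.50.
At (163, 515): z = 29.3 + 568.5 + 490.50 = 1088.3 m.

1088.3 m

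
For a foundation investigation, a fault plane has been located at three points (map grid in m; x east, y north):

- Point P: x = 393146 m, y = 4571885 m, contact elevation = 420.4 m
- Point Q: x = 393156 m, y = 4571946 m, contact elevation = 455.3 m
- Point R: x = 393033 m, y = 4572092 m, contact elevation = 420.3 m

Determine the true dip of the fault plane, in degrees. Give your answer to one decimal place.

42.6°

Two edge vectors: Point P→Point Q = (10, 61, 34.9), Point P→Point R = (-113, 207, -0.1).
Normal n = (Point P→Point Q) × (Point P→Point R) = (-7230.4, -3942.7, 8963).
So ∂z/∂x = −n_x/n_z = 0.80669 and ∂z/∂y = −n_y/n_z = 0.43989.
Gradient magnitude |∇z| = √(a² + b²) = √(0.65076 + 0.19350) = 0.91883.
True dip = arctan(0.91883) = 42.6°, dipping toward WSW (azimuth ≈ 241°).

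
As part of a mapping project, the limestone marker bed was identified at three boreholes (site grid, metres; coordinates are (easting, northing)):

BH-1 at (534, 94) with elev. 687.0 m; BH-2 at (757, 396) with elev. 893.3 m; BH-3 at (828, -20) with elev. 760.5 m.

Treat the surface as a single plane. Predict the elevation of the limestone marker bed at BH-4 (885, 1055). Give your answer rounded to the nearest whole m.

Let the plane be z = a·E + b·N + c.
BH-2−BH-1: 223a + 302b = 206.3;  BH-3−BH-1: 294a − 114b = 73.5.
Solving gives a = 0.40027, b = 0.38755.
Then c = 687 − a·534 − b·94 = 436.82.
At (885, 1055): z = 354.2 + 408.9 + 436.82 = 1199.9 m.

1200 m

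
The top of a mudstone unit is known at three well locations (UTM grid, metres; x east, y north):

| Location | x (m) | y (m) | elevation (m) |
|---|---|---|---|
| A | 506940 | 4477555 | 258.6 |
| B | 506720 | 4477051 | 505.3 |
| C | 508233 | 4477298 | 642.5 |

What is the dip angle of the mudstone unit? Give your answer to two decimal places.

30.90°

Two edge vectors: A→B = (-220, -504, 246.7), A→C = (1293, -257, 383.9).
Normal n = (A→B) × (A→C) = (-130083.7, 403441.1, 708212).
So ∂z/∂x = −n_x/n_z = 0.18368 and ∂z/∂y = −n_y/n_z = −0.56966.
Gradient magnitude |∇z| = √(a² + b²) = √(0.03374 + 0.32451) = 0.59854.
True dip = arctan(0.59854) = 30.90°, dipping toward NNW (azimuth ≈ 342°).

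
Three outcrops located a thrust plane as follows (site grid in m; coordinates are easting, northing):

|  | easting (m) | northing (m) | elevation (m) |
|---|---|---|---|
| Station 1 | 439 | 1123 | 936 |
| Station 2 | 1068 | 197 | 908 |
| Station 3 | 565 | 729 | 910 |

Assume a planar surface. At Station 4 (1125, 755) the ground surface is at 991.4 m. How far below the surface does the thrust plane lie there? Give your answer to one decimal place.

Two edge vectors: Station 1→Station 2 = (629, -926, -28), Station 1→Station 3 = (126, -394, -26).
Normal n = (Station 1→Station 2) × (Station 1→Station 3) = (13044, 12826, -131150).
So ∂z/∂easting = −n_x/n_z = 0.099459 and ∂z/∂northing = −n_y/n_z = 0.097796.
Intercept c from Station 1: 936 − 43.66 − 109.83 = 782.51.
At (1125, 755): z_contact = 111.89 + 73.84 + 782.51 = 968.24 m.
Depth below ground = 991.4 − 968.24 = 23.2 m.

23.2 m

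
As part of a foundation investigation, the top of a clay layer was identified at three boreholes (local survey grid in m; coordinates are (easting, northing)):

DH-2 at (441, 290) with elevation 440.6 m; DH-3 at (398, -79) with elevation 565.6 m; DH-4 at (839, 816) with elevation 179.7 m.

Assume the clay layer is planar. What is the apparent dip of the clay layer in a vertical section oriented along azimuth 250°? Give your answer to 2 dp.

Let the plane be z = a·E + b·N + c.
DH-3−DH-2: −43a − 369b = 125;  DH-4−DH-2: 398a + 526b = −260.9.
Solving gives a = −0.24566, b = −0.31013.
Unit vector along 250° is (sin 250°, cos 250°) = (-0.9397, -0.3420).
Slope in that direction = a·(-0.9397) + b·(-0.3420) = 0.33692.
Apparent dip = arctan|0.33692| = 18.62° (true dip is 21.6°, so apparent ≤ true as expected).

18.62°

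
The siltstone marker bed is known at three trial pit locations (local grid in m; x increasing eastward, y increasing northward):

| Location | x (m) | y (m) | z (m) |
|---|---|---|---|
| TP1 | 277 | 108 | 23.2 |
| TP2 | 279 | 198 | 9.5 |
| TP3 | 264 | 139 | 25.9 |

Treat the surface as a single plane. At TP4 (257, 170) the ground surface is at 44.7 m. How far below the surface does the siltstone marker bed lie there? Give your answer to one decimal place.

Two edge vectors: TP1→TP2 = (2, 90, -13.7), TP1→TP3 = (-13, 31, 2.7).
Normal n = (TP1→TP2) × (TP1→TP3) = (667.7, 172.7, 1232).
So ∂z/∂x = −n_x/n_z = −0.54196 and ∂z/∂y = −n_y/n_z = −0.14018.
Intercept c from TP1: 23.2 + 150.12 + 15.14 = 188.46.
At (257, 170): z_contact = −139.28 − 23.83 + 188.46 = 25.35 m.
Depth below ground = 44.7 − 25.35 = 19.4 m.

19.4 m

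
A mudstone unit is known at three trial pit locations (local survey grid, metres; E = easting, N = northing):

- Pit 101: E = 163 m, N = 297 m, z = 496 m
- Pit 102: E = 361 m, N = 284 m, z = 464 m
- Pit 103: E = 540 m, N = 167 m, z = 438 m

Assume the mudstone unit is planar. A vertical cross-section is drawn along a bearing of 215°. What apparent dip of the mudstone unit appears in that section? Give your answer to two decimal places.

6.65°

Let the plane be z = a·E + b·N + c.
Pit 102−Pit 101: 198a − 13b = −32;  Pit 103−Pit 101: 377a − 130b = −58.
Solving gives a = −0.16344, b = −0.02783.
Unit vector along 215° is (sin 215°, cos 215°) = (-0.5736, -0.8192).
Slope in that direction = a·(-0.5736) + b·(-0.8192) = 0.11655.
Apparent dip = arctan|0.11655| = 6.65° (true dip is 9.4°, so apparent ≤ true as expected).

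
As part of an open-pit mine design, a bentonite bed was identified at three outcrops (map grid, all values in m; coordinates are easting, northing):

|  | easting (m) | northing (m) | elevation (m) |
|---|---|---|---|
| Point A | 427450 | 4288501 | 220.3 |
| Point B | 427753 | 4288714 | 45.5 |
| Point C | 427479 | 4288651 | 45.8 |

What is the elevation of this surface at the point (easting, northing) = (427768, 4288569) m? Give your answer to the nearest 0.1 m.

Two edge vectors: Point A→Point B = (303, 213, -174.8), Point A→Point C = (29, 150, -174.5).
Normal n = (Point A→Point B) × (Point A→Point C) = (-10948.5, 47804.3, 39273).
So ∂z/∂easting = −n_x/n_z = 0.278779314 and ∂z/∂northing = −n_y/n_z = −1.217230667.
Intercept c from Point A: 220.3 − 119164.22 + 5220094.93 = 5101151.02.
At (427768, 4288569): z = 119252.9 − 5220177.7 + 5101151.02 = 226.2 m.

226.2 m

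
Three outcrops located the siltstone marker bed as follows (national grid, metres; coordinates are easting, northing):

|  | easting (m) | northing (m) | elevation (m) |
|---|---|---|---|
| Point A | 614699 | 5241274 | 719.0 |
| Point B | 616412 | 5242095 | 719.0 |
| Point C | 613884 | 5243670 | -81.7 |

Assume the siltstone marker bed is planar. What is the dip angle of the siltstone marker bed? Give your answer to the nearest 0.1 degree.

Let the plane be z = a·easting + b·northing + c.
Point B−Point A: 1713a + 821b = 0;  Point C−Point A: −815a + 2396b = −800.7.
Solving gives a = 0.13771, b = −0.28734.
Gradient magnitude |∇z| = √(a² + b²) = √(0.01897 + 0.08256) = 0.31864.
True dip = arctan(0.31864) = 17.7°, dipping toward NNW (azimuth ≈ 334°).

17.7°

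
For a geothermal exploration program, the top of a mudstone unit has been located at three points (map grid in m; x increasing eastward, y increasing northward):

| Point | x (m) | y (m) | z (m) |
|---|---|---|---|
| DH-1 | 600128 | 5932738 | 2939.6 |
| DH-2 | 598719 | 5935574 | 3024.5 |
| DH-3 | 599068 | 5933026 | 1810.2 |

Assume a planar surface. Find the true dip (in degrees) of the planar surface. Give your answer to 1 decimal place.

Two edge vectors: DH-1→DH-2 = (-1409, 2836, 84.9), DH-1→DH-3 = (-1060, 288, -1129.4).
Normal n = (DH-1→DH-2) × (DH-1→DH-3) = (-3227429.6, -1681318.6, 2600368).
So ∂z/∂x = −n_x/n_z = 1.24114 and ∂z/∂y = −n_y/n_z = 0.64657.
Gradient magnitude |∇z| = √(a² + b²) = √(1.54044 + 0.41805) = 1.39946.
True dip = arctan(1.39946) = 54.5°, dipping toward WSW (azimuth ≈ 242°).

54.5°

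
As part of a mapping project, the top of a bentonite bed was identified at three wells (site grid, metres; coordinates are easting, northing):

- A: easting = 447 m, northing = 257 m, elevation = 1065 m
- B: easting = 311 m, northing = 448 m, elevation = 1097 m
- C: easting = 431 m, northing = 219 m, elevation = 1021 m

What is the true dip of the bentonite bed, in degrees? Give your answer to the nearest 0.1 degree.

49.7°

Let the plane be z = a·easting + b·northing + c.
B−A: −136a + 191b = 32;  C−A: −16a − 38b = −44.
Solving gives a = 0.87403, b = 0.78988.
Gradient magnitude |∇z| = √(a² + b²) = √(0.76392 + 0.62392) = 1.17807.
True dip = arctan(1.17807) = 49.7°, dipping toward SW (azimuth ≈ 228°).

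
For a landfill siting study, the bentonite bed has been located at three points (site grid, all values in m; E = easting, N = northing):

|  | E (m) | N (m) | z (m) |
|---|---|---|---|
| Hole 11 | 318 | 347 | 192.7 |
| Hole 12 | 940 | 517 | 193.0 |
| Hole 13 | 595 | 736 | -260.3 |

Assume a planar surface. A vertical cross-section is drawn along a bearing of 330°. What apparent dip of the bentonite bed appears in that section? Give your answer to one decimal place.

55.4°

Let the plane be z = a·E + b·N + c.
Hole 12−Hole 11: 622a + 170b = 0.3;  Hole 13−Hole 11: 277a + 389b = −453.
Solving gives a = 0.39579, b = −1.44636.
Unit vector along 330° is (sin 330°, cos 330°) = (-0.5000, 0.8660).
Slope in that direction = a·(-0.5000) + b·(0.8660) = −1.45048.
Apparent dip = arctan|1.45048| = 55.4° (true dip is 56.3°, so apparent ≤ true as expected).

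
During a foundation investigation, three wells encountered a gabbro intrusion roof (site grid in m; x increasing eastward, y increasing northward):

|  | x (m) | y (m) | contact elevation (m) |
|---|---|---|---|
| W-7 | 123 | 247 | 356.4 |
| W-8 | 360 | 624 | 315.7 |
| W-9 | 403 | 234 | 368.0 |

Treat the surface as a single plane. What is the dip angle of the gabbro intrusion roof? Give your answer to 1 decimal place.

Two edge vectors: W-7→W-8 = (237, 377, -40.7), W-7→W-9 = (280, -13, 11.6).
Normal n = (W-7→W-8) × (W-7→W-9) = (3844.1, -14145.2, -108641).
So ∂z/∂x = −n_x/n_z = 0.03538 and ∂z/∂y = −n_y/n_z = −0.13020.
Gradient magnitude |∇z| = √(a² + b²) = √(0.00125 + 0.01695) = 0.13492.
True dip = arctan(0.13492) = 7.7°, dipping toward NNW (azimuth ≈ 345°).

7.7°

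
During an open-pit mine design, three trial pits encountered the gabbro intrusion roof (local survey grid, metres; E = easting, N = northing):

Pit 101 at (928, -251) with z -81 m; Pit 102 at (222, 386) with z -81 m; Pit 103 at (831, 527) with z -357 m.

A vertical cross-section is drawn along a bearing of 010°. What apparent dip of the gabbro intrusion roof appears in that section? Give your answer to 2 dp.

24.53°

Let the plane be z = a·E + b·N + c.
Pit 102−Pit 101: −706a + 637b = 0;  Pit 103−Pit 101: −97a + 778b = −276.
Solving gives a = −0.36066, b = −0.39972.
Unit vector along 010° is (sin 10°, cos 10°) = (0.1736, 0.9848).
Slope in that direction = a·(0.1736) + b·(0.9848) = −0.45628.
Apparent dip = arctan|0.45628| = 24.53° (true dip is 28.3°, so apparent ≤ true as expected).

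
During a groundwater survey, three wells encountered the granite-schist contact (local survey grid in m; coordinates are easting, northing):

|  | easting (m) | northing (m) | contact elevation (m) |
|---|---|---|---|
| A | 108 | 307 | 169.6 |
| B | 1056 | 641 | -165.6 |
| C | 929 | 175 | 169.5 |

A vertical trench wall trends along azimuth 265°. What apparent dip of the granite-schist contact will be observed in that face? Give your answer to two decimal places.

Let the plane be z = a·easting + b·northing + c.
B−A: 948a + 334b = −335.2;  C−A: 821a − 132b = −0.1.
Solving gives a = −0.11088, b = −0.68888.
Unit vector along 265° is (sin 265°, cos 265°) = (-0.9962, -0.0872).
Slope in that direction = a·(-0.9962) + b·(-0.0872) = 0.17050.
Apparent dip = arctan|0.17050| = 9.68° (true dip is 34.9°, so apparent ≤ true as expected).

9.68°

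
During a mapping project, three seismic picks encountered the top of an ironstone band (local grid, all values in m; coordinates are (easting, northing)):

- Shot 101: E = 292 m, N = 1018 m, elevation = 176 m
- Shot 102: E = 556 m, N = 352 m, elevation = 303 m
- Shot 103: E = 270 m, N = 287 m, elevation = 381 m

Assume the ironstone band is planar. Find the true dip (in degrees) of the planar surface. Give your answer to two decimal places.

Let the plane be z = a·E + b·N + c.
Shot 102−Shot 101: 264a − 666b = 127;  Shot 103−Shot 101: −22a − 731b = 205.
Solving gives a = −0.21043, b = −0.27410.
Gradient magnitude |∇z| = √(a² + b²) = √(0.04428 + 0.07513) = 0.34556.
True dip = arctan(0.34556) = 19.06°, dipping toward NE (azimuth ≈ 038°).

19.06°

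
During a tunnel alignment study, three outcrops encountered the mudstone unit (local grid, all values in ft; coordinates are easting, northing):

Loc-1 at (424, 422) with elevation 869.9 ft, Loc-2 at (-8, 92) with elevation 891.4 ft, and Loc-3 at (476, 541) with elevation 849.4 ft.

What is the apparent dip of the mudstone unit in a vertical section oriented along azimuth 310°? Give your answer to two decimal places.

Let the plane be z = a·easting + b·northing + c.
Loc-2−Loc-1: −432a − 330b = 21.5;  Loc-3−Loc-1: 52a + 119b = −20.5.
Solving gives a = 0.12282, b = −0.22594.
Unit vector along 310° is (sin 310°, cos 310°) = (-0.7660, 0.6428).
Slope in that direction = a·(-0.7660) + b·(0.6428) = −0.23932.
Apparent dip = arctan|0.23932| = 13.46° (true dip is 14.4°, so apparent ≤ true as expected).

13.46°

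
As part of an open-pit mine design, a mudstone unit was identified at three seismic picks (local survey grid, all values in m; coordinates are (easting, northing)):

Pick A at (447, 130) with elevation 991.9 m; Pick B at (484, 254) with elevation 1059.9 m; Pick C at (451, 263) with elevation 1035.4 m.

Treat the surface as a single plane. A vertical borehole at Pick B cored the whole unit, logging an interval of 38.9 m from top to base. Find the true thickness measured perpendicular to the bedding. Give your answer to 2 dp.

29.22 m

Let the plane be z = a·E + b·N + c.
Pick B−Pick A: 37a + 124b = 68;  Pick C−Pick A: 4a + 133b = 43.5.
Solving gives a = 0.82486, b = 0.30226.
|∇z| = √(a²+b²) = 0.87849, so dip δ = arctan(0.87849) = 41.30°.
True thickness = vertical thickness × cos δ = 38.9 × cos 41.30° = 29.22 m.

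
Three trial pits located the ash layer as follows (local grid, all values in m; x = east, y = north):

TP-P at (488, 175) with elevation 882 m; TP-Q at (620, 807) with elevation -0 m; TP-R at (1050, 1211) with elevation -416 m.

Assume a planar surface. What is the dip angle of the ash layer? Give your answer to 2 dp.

Two edge vectors: TP-P→TP-Q = (132, 632, -882), TP-P→TP-R = (562, 1036, -1298).
Normal n = (TP-P→TP-Q) × (TP-P→TP-R) = (93416, -324348, -218432).
So ∂z/∂x = −n_x/n_z = 0.42767 and ∂z/∂y = −n_y/n_z = −1.48489.
Gradient magnitude |∇z| = √(a² + b²) = √(0.18290 + 2.20491) = 1.54525.
True dip = arctan(1.54525) = 57.09°, dipping toward NNW (azimuth ≈ 344°).

57.09°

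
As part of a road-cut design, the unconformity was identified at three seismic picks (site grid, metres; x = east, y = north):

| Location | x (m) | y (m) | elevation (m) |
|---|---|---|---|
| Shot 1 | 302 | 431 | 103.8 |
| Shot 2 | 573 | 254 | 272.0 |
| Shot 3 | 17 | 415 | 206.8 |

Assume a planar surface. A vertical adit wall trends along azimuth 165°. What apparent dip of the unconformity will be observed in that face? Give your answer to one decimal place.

Two edge vectors: Shot 1→Shot 2 = (271, -177, 168.2), Shot 1→Shot 3 = (-285, -16, 103).
Normal n = (Shot 1→Shot 2) × (Shot 1→Shot 3) = (-15539.8, -75850, -54781).
So ∂z/∂x = −n_x/n_z = −0.28367 and ∂z/∂y = −n_y/n_z = −1.38460.
Unit vector along 165° is (sin 165°, cos 165°) = (0.2588, -0.9659).
Slope in that direction = a·(0.2588) + b·(-0.9659) = 1.26401.
Apparent dip = arctan|1.26401| = 51.7° (true dip is 54.7°, so apparent ≤ true as expected).

51.7°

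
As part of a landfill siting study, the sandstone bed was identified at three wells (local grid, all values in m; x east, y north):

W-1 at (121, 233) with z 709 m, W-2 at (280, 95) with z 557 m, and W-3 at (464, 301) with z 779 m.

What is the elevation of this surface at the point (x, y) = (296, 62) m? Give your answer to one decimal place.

Two edge vectors: W-1→W-2 = (159, -138, -152), W-1→W-3 = (343, 68, 70).
Normal n = (W-1→W-2) × (W-1→W-3) = (676, -63266, 58146).
So ∂z/∂x = −n_x/n_z = −0.01163 and ∂z/∂y = −n_y/n_z = 1.08805.
Intercept c from W-1: 709 + 1.41 − 253.52 = 456.89.
At (296, 62): z = −3.4 + 67.5 + 456.89 = 520.9 m.

520.9 m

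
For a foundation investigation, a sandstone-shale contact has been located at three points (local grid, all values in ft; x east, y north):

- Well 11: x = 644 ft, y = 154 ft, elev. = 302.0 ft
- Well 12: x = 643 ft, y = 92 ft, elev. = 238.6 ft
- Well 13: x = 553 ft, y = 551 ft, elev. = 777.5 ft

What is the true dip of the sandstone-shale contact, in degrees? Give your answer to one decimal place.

Two edge vectors: Well 11→Well 12 = (-1, -62, -63.4), Well 11→Well 13 = (-91, 397, 475.5).
Normal n = (Well 11→Well 12) × (Well 11→Well 13) = (-4311.2, 6244.9, -6039).
So ∂z/∂x = −n_x/n_z = −0.71389 and ∂z/∂y = −n_y/n_z = 1.03410.
Gradient magnitude |∇z| = √(a² + b²) = √(0.50964 + 1.06935) = 1.25658.
True dip = arctan(1.25658) = 51.5°, dipping toward SE (azimuth ≈ 145°).

51.5°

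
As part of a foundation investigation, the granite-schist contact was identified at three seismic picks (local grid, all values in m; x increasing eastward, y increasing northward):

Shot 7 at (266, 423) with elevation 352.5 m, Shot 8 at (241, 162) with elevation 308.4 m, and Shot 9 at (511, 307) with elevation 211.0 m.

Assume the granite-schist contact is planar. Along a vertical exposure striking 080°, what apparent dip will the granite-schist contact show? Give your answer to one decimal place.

23.3°

Two edge vectors: Shot 7→Shot 8 = (-25, -261, -44.1), Shot 7→Shot 9 = (245, -116, -141.5).
Normal n = (Shot 7→Shot 8) × (Shot 7→Shot 9) = (31815.9, -14342, 66845).
So ∂z/∂x = −n_x/n_z = −0.47597 and ∂z/∂y = −n_y/n_z = 0.21456.
Unit vector along 080° is (sin 80°, cos 80°) = (0.9848, 0.1736).
Slope in that direction = a·(0.9848) + b·(0.1736) = −0.43148.
Apparent dip = arctan|0.43148| = 23.3° (true dip is 27.6°, so apparent ≤ true as expected).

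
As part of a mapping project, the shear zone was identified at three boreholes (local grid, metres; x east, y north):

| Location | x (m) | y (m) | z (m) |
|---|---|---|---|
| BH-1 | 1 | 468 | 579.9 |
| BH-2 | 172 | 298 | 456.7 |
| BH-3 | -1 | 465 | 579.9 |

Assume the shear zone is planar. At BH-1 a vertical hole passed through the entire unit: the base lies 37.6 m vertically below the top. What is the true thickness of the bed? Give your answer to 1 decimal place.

33.3 m

Two edge vectors: BH-1→BH-2 = (171, -170, -123.2), BH-1→BH-3 = (-2, -3, 0).
Normal n = (BH-1→BH-2) × (BH-1→BH-3) = (-369.6, 246.4, -853).
So ∂z/∂x = −n_x/n_z = −0.43329 and ∂z/∂y = −n_y/n_z = 0.28886.
|∇z| = √(a²+b²) = 0.52075, so dip δ = arctan(0.52075) = 27.51°.
True thickness = vertical thickness × cos δ = 37.6 × cos 27.51° = 33.3 m.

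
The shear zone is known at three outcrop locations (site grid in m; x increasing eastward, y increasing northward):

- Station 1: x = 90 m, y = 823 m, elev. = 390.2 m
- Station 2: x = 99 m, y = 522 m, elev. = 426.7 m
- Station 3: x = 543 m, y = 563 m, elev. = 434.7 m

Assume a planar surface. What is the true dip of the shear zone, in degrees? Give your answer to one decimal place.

Two edge vectors: Station 1→Station 2 = (9, -301, 36.5), Station 1→Station 3 = (453, -260, 44.5).
Normal n = (Station 1→Station 2) × (Station 1→Station 3) = (-3904.5, 16134, 134013).
So ∂z/∂x = −n_x/n_z = 0.02914 and ∂z/∂y = −n_y/n_z = −0.12039.
Gradient magnitude |∇z| = √(a² + b²) = √(0.00085 + 0.01449) = 0.12387.
True dip = arctan(0.12387) = 7.1°, dipping toward NNW (azimuth ≈ 346°).

7.1°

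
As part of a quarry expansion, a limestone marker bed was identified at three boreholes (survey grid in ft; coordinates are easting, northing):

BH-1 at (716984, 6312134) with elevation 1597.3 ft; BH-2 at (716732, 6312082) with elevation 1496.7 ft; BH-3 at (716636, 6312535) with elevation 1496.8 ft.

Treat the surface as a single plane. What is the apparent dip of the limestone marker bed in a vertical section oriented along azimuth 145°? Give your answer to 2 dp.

Let the plane be z = a·easting + b·northing + c.
BH-2−BH-1: −252a − 52b = −100.6;  BH-3−BH-1: −348a + 401b = −100.5.
Solving gives a = 0.38244, b = 0.08127.
Unit vector along 145° is (sin 145°, cos 145°) = (0.5736, -0.8192).
Slope in that direction = a·(0.5736) + b·(-0.8192) = 0.15279.
Apparent dip = arctan|0.15279| = 8.69° (true dip is 21.4°, so apparent ≤ true as expected).

8.69°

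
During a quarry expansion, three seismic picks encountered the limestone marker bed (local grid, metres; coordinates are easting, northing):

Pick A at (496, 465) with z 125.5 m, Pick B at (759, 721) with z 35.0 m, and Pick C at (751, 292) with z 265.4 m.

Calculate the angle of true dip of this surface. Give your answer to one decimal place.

29.7°

Let the plane be z = a·easting + b·northing + c.
Pick B−Pick A: 263a + 256b = −90.5;  Pick C−Pick A: 255a − 173b = 139.9.
Solving gives a = 0.18196, b = −0.54046.
Gradient magnitude |∇z| = √(a² + b²) = √(0.03311 + 0.29209) = 0.57027.
True dip = arctan(0.57027) = 29.7°, dipping toward NNW (azimuth ≈ 341°).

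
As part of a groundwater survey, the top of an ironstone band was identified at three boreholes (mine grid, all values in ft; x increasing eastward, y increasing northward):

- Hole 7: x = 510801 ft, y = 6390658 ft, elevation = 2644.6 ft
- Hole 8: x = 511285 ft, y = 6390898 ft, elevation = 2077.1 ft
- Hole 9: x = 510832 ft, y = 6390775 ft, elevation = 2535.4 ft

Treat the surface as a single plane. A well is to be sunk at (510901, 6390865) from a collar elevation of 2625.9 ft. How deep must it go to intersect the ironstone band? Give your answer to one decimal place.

211.4 ft

Let the plane be z = a·x + b·y + c.
Hole 8−Hole 7: 484a + 240b = −567.5;  Hole 9−Hole 7: 31a + 117b = −109.2.
Solving gives a = −0.817059039, b = −0.716847605.
Then c = 2644.6 − a·510801 − b·6390658 = 5001127.06.
At (510901, 6390865): z_contact = −417436.28 − 4581276.27 + 5001127.06 = 2414.51 ft.
Depth below ground = 2625.9 − 2414.51 = 211.4 ft.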